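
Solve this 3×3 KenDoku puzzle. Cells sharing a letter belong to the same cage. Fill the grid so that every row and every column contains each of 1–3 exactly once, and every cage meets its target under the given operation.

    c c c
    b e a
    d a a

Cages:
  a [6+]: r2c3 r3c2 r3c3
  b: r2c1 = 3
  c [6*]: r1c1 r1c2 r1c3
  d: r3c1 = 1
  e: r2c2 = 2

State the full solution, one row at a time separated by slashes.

B is a freebie, so r2c1 = 3.
E is a freebie; hence r2c2 = 2.
Row 2 already has 2, so r2c3 = 1.
Cage d is a single given cell, leaving r3c1 = 1.
Row 3 already has 1, so r3c2 = 3.
Row 3 now contains 3; hence r3c3 = 2.
1 is placed in column 1, leaving r1c1 = 2.
Column 2 already has 3, leaving r1c2 = 1.
Column 3 already has 2; hence r1c3 = 3.

2 1 3 / 3 2 1 / 1 3 2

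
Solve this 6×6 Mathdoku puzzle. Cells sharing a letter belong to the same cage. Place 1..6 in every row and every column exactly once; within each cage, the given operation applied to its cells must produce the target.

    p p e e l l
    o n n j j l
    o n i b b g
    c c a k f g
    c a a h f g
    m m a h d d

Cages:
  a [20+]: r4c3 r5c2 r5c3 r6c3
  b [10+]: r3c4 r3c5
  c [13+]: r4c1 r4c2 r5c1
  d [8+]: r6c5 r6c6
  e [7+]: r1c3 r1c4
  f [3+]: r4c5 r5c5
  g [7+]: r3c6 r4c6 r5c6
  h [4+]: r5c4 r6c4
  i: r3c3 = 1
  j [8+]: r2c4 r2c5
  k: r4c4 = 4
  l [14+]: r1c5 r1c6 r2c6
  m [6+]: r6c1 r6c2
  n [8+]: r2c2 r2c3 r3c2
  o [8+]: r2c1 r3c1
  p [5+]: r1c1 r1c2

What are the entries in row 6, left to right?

Cage i is a single given cell; hence r3c3 = 1.
Cage k is a single given cell, which forces r4c4 = 4.
Column 4 now contains 4; hence r3c4 = 6.
The two cells of cage b must have sum 10, which forces r3c5 = 4.
4 is placed in row 3, leaving r3c6 = 2.
Column 6 now contains 2, leaving r4c6 = 1.
1 is placed in column 6; hence r5c6 = 4.
Row 4 already has 1, which forces r4c5 = 2.
The two cells of cage f must have sum 3, leaving r5c5 = 1.
Row 5 already has 1, which forces r5c4 = 3.
Cage h's pair has sum 4; hence r6c4 = 1.
In row 2, 1 can only go at r2c2, so r2c2 = 1.
In row 1, 1 can only go at r1c1, so r1c1 = 1.
The two cells of cage p must have sum 5; hence r1c2 = 4.
Column 2 already has 4, leaving r6c2 = 2.
Row 6 now contains 2, leaving r6c1 = 4.
Cage a needs sum 20, leaving r5c2 = 6.
Cage a needs sum 20, so r5c3 = 5.
Column 3 already has 5, so r1c3 = 2.
The two cells of cage e must have sum 7; hence r1c4 = 5.
2 is placed in column 3, leaving r2c3 = 4.
5 is placed in column 4, leaving r2c4 = 2.
The 3 cells of cage c must have sum 13, so r4c1 = 6.
Column 2 now contains 6; hence r4c2 = 5.
Row 4 already has 6, so r4c3 = 3.
5 is placed in row 5, which forces r5c1 = 2.
Column 3 now contains 3, leaving r6c3 = 6.
The two cells of cage j must have sum 8, leaving r2c5 = 6.
The 3 cells of cage l must have sum 14; hence r2c6 = 5.
Column 2 already has 5, which forces r3c2 = 3.
5 is placed in column 6, which forces r6c6 = 3.
6 is placed in column 5, so r1c5 = 3.
Column 6 already has 3; hence r1c6 = 6.
5 is placed in row 2; hence r2c1 = 3.
Row 3 now contains 3, so r3c1 = 5.
Row 6 now contains 3, leaving r6c5 = 5.
The full grid is 1 4 2 5 3 6 / 3 1 4 2 6 5 / 5 3 1 6 4 2 / 6 5 3 4 2 1 / 2 6 5 3 1 4 / 4 2 6 1 5 3.

4 2 6 1 5 3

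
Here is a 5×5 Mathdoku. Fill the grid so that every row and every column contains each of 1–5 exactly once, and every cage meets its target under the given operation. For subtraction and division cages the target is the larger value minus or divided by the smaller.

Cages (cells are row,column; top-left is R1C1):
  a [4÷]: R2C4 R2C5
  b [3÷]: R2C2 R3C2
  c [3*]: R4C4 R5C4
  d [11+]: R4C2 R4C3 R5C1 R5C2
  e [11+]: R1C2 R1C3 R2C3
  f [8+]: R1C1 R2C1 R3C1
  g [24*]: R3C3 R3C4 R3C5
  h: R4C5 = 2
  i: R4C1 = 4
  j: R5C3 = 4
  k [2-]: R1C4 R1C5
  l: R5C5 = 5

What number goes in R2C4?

4

Cage i is a single given cell, leaving R4C1 = 4.
Cage h is given, which forces R4C5 = 2.
J is a freebie; hence R5C3 = 4.
Cage l is a single given cell; hence R5C5 = 5.
In row 3, 5 can only go at R3C1, so R3C1 = 5.
Row 2 needs a 5, and only R2C3 is open for it.
The 4 cells of cage d must have sum 11; hence R4C2 = 5.
Column 2 now contains 5, leaving R1C2 = 4.
Cage e needs sum 11, which forces R1C3 = 2.
Column 3 now contains 2, so R3C3 = 3.
3 is placed in row 3, so R3C5 = 4.
Column 3 now contains 3, which forces R4C3 = 1.
Row 4 already has 1, which forces R4C4 = 3.
3 is placed in column 4, so R5C4 = 1.
Row 1 already has 2, leaving R1C1 = 1.
1 is placed in column 4, leaving R1C4 = 5.
Cage k's pair has difference 2, leaving R1C5 = 3.
Cage f has sum 8, so R2C1 = 2.
Cage b needs two cells with quotient 3; hence R2C2 = 3.
1 is placed in column 4; hence R2C4 = 4.
4 is placed in column 5, leaving R2C5 = 1.
3 is placed in row 3, leaving R3C2 = 1.
4 is placed in row 3, which forces R3C4 = 2.
Column 1 already has 2, leaving R5C1 = 3.
3 is placed in column 2, leaving R5C2 = 2.
The full grid is 1 4 2 5 3 / 2 3 5 4 1 / 5 1 3 2 4 / 4 5 1 3 2 / 3 2 4 1 5.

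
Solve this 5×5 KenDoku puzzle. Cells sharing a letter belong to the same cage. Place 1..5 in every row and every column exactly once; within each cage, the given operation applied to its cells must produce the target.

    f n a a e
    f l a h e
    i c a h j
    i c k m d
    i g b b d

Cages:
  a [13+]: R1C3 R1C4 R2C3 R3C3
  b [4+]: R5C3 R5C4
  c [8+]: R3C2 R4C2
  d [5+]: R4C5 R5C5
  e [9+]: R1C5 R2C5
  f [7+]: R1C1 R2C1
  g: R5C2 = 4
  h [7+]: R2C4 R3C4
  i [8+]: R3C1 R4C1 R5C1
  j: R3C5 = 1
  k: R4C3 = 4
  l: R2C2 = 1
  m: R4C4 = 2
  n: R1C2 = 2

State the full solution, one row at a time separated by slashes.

Cage n is a single given cell, so R1C2 = 2.
Cage l is a single given cell, which forces R2C2 = 1.
J is a freebie; hence R3C5 = 1.
Cage k is a single given cell, leaving R4C3 = 4.
Cage m is a single given cell, leaving R4C4 = 2.
Row 4 already has 2, leaving R4C5 = 3.
G is a freebie, leaving R5C2 = 4.
4 is placed in row 5, which forces R5C5 = 2.
The two cells of cage c must have sum 8, which forces R3C2 = 3.
Row 3 now contains 3, which forces R3C4 = 4.
3 is placed in row 4, leaving R4C2 = 5.
4 is placed in column 4, which forces R2C4 = 3.
Row 3 already has 4; hence R3C1 = 2.
2 is placed in row 3; hence R3C3 = 5.
Row 4 now contains 5; hence R4C1 = 1.
The 3 cells of cage i must have sum 8; hence R5C1 = 5.
Column 4 already has 3, leaving R5C4 = 1.
The two cells of cage f must have sum 7, so R1C1 = 3.
5 is placed in column 3; hence R1C3 = 1.
Column 4 already has 3, which forces R1C4 = 5.
Row 1 now contains 5; hence R1C5 = 4.
Column 1 already has 2; hence R2C1 = 4.
5 is placed in column 3; hence R2C3 = 2.
Column 5 now contains 4, so R2C5 = 5.
Row 5 now contains 1, which forces R5C3 = 3.

3 2 1 5 4 / 4 1 2 3 5 / 2 3 5 4 1 / 1 5 4 2 3 / 5 4 3 1 2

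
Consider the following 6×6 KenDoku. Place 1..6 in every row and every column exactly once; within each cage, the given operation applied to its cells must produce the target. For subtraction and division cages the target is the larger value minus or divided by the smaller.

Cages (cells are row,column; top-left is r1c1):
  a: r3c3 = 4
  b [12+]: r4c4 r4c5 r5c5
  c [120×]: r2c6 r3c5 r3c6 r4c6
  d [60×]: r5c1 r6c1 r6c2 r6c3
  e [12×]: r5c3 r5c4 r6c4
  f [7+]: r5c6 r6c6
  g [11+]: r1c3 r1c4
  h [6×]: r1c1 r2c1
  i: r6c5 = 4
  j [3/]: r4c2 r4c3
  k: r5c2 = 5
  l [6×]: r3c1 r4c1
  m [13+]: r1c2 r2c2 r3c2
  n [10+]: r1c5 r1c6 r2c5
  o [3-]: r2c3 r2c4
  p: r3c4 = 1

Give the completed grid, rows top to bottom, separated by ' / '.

Cage a is a single given cell, which forces r3c3 = 4.
Cage p is a single given cell; hence r3c4 = 1.
K is a freebie; hence r5c2 = 5.
I is a freebie, which forces r6c5 = 4.
In column 1, 4 can only go at r5c1, so r5c1 = 4.
Row 6 needs a 2, and only r6c4 is open for it.
Row 6 needs a 6, and only r6c6 is open for it.
Cage f's pair has sum 7, so r5c6 = 1.
1 is placed in row 5, leaving r5c3 = 2.
Cage e needs product 12; hence r5c4 = 3.
3 is placed in row 5; hence r5c5 = 6.
In row 4, 6 can only go at r4c3, so r4c3 = 6.
6 is placed in column 3, which forces r1c3 = 5.
Cage g's pair has sum 11, leaving r1c4 = 6.
6 is placed in column 4; hence r2c4 = 4.
Cage j's pair has quotient 3; hence r4c2 = 2.
Column 4 now contains 4, so r4c4 = 5.
Row 4 now contains 2; hence r4c5 = 1.
Cage m needs sum 13, which forces r1c2 = 4.
The two cells of cage o must have difference 3, leaving r2c3 = 1.
The 3 cells of cage n must have sum 10, leaving r2c5 = 5.
Cage l needs two cells with product 6; hence r3c1 = 2.
Row 3 already has 2; hence r3c5 = 3.
3 is placed in row 3, so r3c6 = 5.
Row 4 already has 1, which forces r4c1 = 3.
Cage c has product 120, leaving r4c6 = 4.
The 4 cells of cage d must have product 60, which forces r6c1 = 5.
1 is placed in column 3, leaving r6c3 = 3.
Column 1 now contains 3, which forces r1c1 = 1.
Column 5 already has 3, which forces r1c5 = 2.
Cage n needs sum 10, so r1c6 = 3.
Column 1 now contains 3, leaving r2c1 = 6.
Cage m has sum 13, so r2c2 = 3.
The 4 cells of cage c must have product 120, which forces r2c6 = 2.
3 is placed in row 3, leaving r3c2 = 6.
3 is placed in row 6, leaving r6c2 = 1.

1 4 5 6 2 3 / 6 3 1 4 5 2 / 2 6 4 1 3 5 / 3 2 6 5 1 4 / 4 5 2 3 6 1 / 5 1 3 2 4 6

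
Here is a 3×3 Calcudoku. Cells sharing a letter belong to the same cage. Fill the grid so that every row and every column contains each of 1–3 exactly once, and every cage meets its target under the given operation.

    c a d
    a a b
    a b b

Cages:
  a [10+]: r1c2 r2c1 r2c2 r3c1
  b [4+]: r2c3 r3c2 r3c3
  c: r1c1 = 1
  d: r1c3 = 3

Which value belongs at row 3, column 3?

C is a freebie, leaving r1c1 = 1.
D is a freebie, leaving r1c3 = 3.
The 3 cells of cage b must have sum 4, which forces r2c3 = 1.
Cage b needs sum 4, so r3c2 = 1.
The 3 cells of cage b must have sum 4, so r3c3 = 2.
3 is placed in row 1, which forces r1c2 = 2.
The 4 cells of cage a must have sum 10; hence r2c1 = 2.
Cage a has sum 10, leaving r2c2 = 3.
Row 3 now contains 2, leaving r3c1 = 3.
Completed grid: 1 2 3 / 2 3 1 / 3 1 2.

2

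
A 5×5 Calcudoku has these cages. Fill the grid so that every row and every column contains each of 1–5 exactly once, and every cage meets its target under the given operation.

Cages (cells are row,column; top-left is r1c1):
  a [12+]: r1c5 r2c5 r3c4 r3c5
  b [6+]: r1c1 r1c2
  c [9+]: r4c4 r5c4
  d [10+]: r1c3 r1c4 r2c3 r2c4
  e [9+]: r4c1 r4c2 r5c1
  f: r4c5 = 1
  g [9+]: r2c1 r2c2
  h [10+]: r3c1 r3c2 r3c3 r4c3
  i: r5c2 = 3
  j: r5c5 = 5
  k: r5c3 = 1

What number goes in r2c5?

Cage f is given, so r4c5 = 1.
Cage i is given; hence r5c2 = 3.
K is a freebie; hence r5c3 = 1.
Cage j is given, which forces r5c5 = 5.
The 4 cells of cage a must have sum 12; hence r3c4 = 3.
The two cells of cage c must have sum 9, leaving r4c4 = 5.
Row 5 now contains 5, so r5c4 = 4.
Row 4 now contains 5, so r4c1 = 3.
Cage e has sum 9, so r4c2 = 4.
3 is placed in row 4, leaving r4c3 = 2.
Row 5 now contains 4; hence r5c1 = 2.
Cage g's pair has sum 9, so r2c1 = 4.
Column 2 now contains 4, leaving r2c2 = 5.
Row 2 already has 4, so r2c3 = 3.
Row 2 already has 3, so r2c5 = 2.
Cage h has sum 10, leaving r3c1 = 1.
Cage h needs sum 10, which forces r3c2 = 2.
Cage h has sum 10, so r3c3 = 5.
Column 5 already has 2, leaving r3c5 = 4.
Column 1 already has 1, so r1c1 = 5.
2 is placed in column 2, leaving r1c2 = 1.
3 is placed in column 3; hence r1c3 = 4.
The 4 cells of cage d must have sum 10, leaving r1c4 = 2.
4 is placed in column 5, leaving r1c5 = 3.
2 is placed in row 2; hence r2c4 = 1.
The full grid is 5 1 4 2 3 / 4 5 3 1 2 / 1 2 5 3 4 / 3 4 2 5 1 / 2 3 1 4 5.

2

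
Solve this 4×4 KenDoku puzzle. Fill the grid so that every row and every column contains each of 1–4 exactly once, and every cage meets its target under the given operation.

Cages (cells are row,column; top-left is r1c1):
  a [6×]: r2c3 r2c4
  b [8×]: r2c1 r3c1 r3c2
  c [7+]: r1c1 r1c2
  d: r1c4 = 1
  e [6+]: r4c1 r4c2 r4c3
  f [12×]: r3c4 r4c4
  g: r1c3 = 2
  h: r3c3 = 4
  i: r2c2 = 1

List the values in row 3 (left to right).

1 2 4 3

Cage g is given, leaving r1c3 = 2.
Cage d is a single given cell; hence r1c4 = 1.
Cage i is a single given cell, which forces r2c2 = 1.
2 is placed in column 3, so r2c3 = 3.
Row 2 now contains 3, so r2c4 = 2.
Cage h is given, which forces r3c3 = 4.
Row 3 already has 4, leaving r3c4 = 3.
Column 3 now contains 3, leaving r4c3 = 1.
3 is placed in column 4, which forces r4c4 = 4.
2 is placed in row 2, so r2c1 = 4.
Cage b needs product 8, so r3c1 = 1.
Row 3 already has 4, leaving r3c2 = 2.
2 is placed in column 2; hence r4c2 = 3.
Column 1 already has 4; hence r1c1 = 3.
Column 2 now contains 3, which forces r1c2 = 4.
Row 4 already has 3, which forces r4c1 = 2.
Completed grid: 3 4 2 1 / 4 1 3 2 / 1 2 4 3 / 2 3 1 4.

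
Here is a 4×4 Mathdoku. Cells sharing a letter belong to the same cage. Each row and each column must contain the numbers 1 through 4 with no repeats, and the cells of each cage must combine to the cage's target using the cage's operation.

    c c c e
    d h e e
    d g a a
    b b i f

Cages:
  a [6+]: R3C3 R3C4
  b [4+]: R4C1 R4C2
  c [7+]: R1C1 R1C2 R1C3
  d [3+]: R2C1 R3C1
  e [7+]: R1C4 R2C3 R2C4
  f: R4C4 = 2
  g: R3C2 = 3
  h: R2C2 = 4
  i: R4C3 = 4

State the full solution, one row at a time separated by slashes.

4 2 1 3 / 2 4 3 1 / 1 3 2 4 / 3 1 4 2

H is a freebie, which forces R2C2 = 4.
G is a freebie, which forces R3C2 = 3.
3 is placed in column 2, leaving R4C2 = 1.
Cage i is given; hence R4C3 = 4.
Cage f is a single given cell; hence R4C4 = 2.
Cage c has sum 7, so R1C1 = 4.
Column 2 already has 1, which forces R1C2 = 2.
Cage c needs sum 7, which forces R1C3 = 1.
Row 1 already has 4; hence R1C4 = 3.
The 3 cells of cage e must have sum 7, leaving R2C4 = 1.
Column 3 already has 4, which forces R3C3 = 2.
Column 4 now contains 2, leaving R3C4 = 4.
Row 4 now contains 1, leaving R4C1 = 3.
Row 2 already has 1, which forces R2C1 = 2.
2 is placed in column 3; hence R2C3 = 3.
Row 3 already has 2, so R3C1 = 1.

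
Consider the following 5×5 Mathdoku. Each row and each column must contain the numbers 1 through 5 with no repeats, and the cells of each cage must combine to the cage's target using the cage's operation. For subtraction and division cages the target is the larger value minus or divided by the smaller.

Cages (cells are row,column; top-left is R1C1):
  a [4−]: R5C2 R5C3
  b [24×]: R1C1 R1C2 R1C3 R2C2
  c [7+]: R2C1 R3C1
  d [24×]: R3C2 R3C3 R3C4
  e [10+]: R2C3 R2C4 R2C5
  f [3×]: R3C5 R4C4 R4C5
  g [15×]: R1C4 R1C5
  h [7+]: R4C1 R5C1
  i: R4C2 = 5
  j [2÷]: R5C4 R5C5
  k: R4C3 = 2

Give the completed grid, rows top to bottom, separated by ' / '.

1 2 4 3 5 / 2 3 1 5 4 / 5 4 3 2 1 / 4 5 2 1 3 / 3 1 5 4 2

The 3 cells of cage f must have product 3, so R3C5 = 1.
I is a freebie; hence R4C2 = 5.
Cage k is a single given cell; hence R4C3 = 2.
Cage f needs product 3, leaving R4C4 = 1.
Cage f needs product 3, so R4C5 = 3.
5 is placed in column 2, which forces R5C2 = 1.
Row 5 now contains 1, leaving R5C3 = 5.
The two cells of cage g must have product 15; hence R1C4 = 3.
3 is placed in column 5, leaving R1C5 = 5.
3 is placed in row 4, so R4C1 = 4.
The two cells of cage h must have sum 7, so R5C1 = 3.
Cage b has product 24, leaving R2C2 = 3.
Row 2 already has 3; hence R2C3 = 1.
Cage e has sum 10, leaving R2C4 = 5.
The 4 cells of cage b must have product 24, so R1C1 = 1.
Cage b has product 24, so R1C2 = 2.
Column 3 already has 1; hence R1C3 = 4.
Row 2 now contains 5, leaving R2C1 = 2.
The 3 cells of cage e must have sum 10, which forces R2C5 = 4.
Cage c needs two cells with sum 7, leaving R3C1 = 5.
2 is placed in column 2; hence R3C2 = 4.
Cage d has product 24, leaving R3C3 = 3.
4 is placed in row 3, which forces R3C4 = 2.
Column 4 already has 2, which forces R5C4 = 4.
Column 5 now contains 4, which forces R5C5 = 2.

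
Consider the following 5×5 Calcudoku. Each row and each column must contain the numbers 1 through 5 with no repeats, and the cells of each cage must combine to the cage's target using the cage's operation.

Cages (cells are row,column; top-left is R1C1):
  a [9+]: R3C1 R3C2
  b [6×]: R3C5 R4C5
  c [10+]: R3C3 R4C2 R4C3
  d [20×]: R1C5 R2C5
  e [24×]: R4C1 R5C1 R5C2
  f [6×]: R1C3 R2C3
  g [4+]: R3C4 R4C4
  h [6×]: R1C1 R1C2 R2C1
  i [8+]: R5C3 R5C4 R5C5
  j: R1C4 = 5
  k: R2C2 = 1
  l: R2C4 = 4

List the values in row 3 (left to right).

Cage j is given, which forces R1C4 = 5.
Row 1 now contains 5; hence R1C5 = 4.
Cage k is given, leaving R2C2 = 1.
L is a freebie; hence R2C4 = 4.
Column 5 now contains 4, which forces R2C5 = 5.
Cage h has product 6, so R1C1 = 1.
The only place for 5 in row 5 is R5C3.
The only place for 5 in row 4 is R4C2.
The two cells of cage a must have sum 9, which forces R3C1 = 5.
5 is placed in column 2, which forces R3C2 = 4.
The only place for 1 in row 4 is R4C4.
1 is placed in column 4; hence R3C4 = 3.
Row 3 already has 3, leaving R3C5 = 2.
2 is placed in column 5; hence R4C5 = 3.
1 is placed in column 4, leaving R5C4 = 2.
Cage i has sum 8, so R5C5 = 1.
2 is placed in row 3, leaving R3C3 = 1.
Cage e needs product 24, which forces R4C1 = 2.
Cage c has sum 10, which forces R4C3 = 4.
Cage e needs product 24; hence R5C1 = 4.
Row 5 now contains 2; hence R5C2 = 3.
Column 2 already has 3, which forces R1C2 = 2.
Row 1 now contains 2, leaving R1C3 = 3.
Column 1 now contains 2, which forces R2C1 = 3.
3 is placed in column 3, so R2C3 = 2.
The full grid is 1 2 3 5 4 / 3 1 2 4 5 / 5 4 1 3 2 / 2 5 4 1 3 / 4 3 5 2 1.

5 4 1 3 2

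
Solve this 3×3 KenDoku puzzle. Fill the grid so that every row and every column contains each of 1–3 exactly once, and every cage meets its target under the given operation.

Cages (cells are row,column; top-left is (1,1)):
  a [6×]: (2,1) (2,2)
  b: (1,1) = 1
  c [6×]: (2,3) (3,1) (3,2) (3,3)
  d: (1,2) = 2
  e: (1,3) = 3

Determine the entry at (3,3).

2

Cage b is given, which forces (1,1) = 1.
Cage d is a single given cell, leaving (1,2) = 2.
Cage e is given; hence (1,3) = 3.
Column 2 now contains 2, leaving (2,2) = 3.
Cage c needs product 6, leaving (2,3) = 1.
3 is placed in column 2, leaving (3,2) = 1.
Column 3 already has 3, so (3,3) = 2.
3 is placed in row 2, so (2,1) = 2.
Row 3 now contains 2, so (3,1) = 3.
Completed grid: 1 2 3 / 2 3 1 / 3 1 2.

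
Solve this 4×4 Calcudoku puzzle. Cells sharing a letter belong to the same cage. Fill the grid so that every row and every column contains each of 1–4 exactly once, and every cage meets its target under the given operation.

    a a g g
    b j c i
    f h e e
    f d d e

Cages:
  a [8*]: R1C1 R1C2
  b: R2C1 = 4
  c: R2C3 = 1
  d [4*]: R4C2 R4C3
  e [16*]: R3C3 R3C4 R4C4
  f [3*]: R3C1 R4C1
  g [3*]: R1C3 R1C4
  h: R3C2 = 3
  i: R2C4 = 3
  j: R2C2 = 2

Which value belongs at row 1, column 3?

Cage b is given, so R2C1 = 4.
Cage j is a single given cell; hence R2C2 = 2.
C is a freebie, so R2C3 = 1.
Cage i is given, so R2C4 = 3.
H is a freebie, leaving R3C2 = 3.
Column 3 now contains 1, so R4C3 = 4.
Row 4 now contains 4, leaving R4C4 = 2.
4 is placed in column 1, so R1C1 = 2.
2 is placed in column 2, so R1C2 = 4.
Column 3 now contains 1, leaving R1C3 = 3.
Column 4 now contains 3, leaving R1C4 = 1.
3 is placed in row 3, leaving R3C1 = 1.
Column 3 now contains 4; hence R3C3 = 2.
The 3 cells of cage e must have product 16, so R3C4 = 4.
Cage f's pair has product 3, so R4C1 = 3.
Row 4 now contains 4, leaving R4C2 = 1.
The full grid is 2 4 3 1 / 4 2 1 3 / 1 3 2 4 / 3 1 4 2.

3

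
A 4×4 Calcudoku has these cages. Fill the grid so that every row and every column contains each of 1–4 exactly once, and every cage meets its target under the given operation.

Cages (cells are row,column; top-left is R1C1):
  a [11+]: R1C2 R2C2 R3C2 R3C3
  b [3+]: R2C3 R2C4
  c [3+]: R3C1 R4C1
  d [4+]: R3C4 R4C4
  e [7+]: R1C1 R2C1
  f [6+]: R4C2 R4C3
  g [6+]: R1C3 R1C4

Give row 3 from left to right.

2 4 3 1

The only place for 1 in row 1 is R1C2.
The only place for 3 in row 1 is R1C1.
3 is placed in column 1, leaving R2C1 = 4.
Row 2 already has 4; hence R2C2 = 3.
Cage a needs sum 11, which forces R3C2 = 4.
The 4 cells of cage a must have sum 11; hence R3C3 = 3.
3 is placed in row 3, leaving R3C4 = 1.
Column 2 already has 4, which forces R4C2 = 2.
Row 4 now contains 2, so R4C3 = 4.
Column 4 now contains 1, so R4C4 = 3.
Column 3 now contains 4, so R1C3 = 2.
Cage g needs two cells with sum 6; hence R1C4 = 4.
Cage b needs two cells with sum 3; hence R2C3 = 1.
Column 4 now contains 1, which forces R2C4 = 2.
Row 3 now contains 1, so R3C1 = 2.
Row 4 now contains 2, which forces R4C1 = 1.
Filled in: 3 1 2 4 / 4 3 1 2 / 2 4 3 1 / 1 2 4 3.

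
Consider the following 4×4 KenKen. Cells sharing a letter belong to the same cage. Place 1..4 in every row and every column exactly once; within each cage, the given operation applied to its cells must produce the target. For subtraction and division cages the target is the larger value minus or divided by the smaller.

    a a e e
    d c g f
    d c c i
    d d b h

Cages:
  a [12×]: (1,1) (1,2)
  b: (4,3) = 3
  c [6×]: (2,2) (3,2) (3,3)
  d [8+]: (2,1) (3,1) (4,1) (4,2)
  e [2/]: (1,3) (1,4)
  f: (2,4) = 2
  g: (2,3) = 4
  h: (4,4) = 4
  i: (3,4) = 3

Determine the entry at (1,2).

G is a freebie, so (2,3) = 4.
Cage f is given, which forces (2,4) = 2.
Cage i is a single given cell, which forces (3,4) = 3.
Cage b is a single given cell, so (4,3) = 3.
Cage h is given; hence (4,4) = 4.
The two cells of cage e must have quotient 2, so (1,3) = 2.
Column 4 now contains 4; hence (1,4) = 1.
The 3 cells of cage c must have product 6, so (2,2) = 3.
Column 3 already has 2, so (3,3) = 1.
Cage a needs two cells with product 12, which forces (1,1) = 3.
Column 2 already has 3, which forces (1,2) = 4.
3 is placed in row 2; hence (2,1) = 1.
Cage d needs sum 8, so (3,1) = 4.
Row 3 already has 1, so (3,2) = 2.
Cage d has sum 8, which forces (4,1) = 2.
Cage d needs sum 8, which forces (4,2) = 1.
The full grid is 3 4 2 1 / 1 3 4 2 / 4 2 1 3 / 2 1 3 4.

4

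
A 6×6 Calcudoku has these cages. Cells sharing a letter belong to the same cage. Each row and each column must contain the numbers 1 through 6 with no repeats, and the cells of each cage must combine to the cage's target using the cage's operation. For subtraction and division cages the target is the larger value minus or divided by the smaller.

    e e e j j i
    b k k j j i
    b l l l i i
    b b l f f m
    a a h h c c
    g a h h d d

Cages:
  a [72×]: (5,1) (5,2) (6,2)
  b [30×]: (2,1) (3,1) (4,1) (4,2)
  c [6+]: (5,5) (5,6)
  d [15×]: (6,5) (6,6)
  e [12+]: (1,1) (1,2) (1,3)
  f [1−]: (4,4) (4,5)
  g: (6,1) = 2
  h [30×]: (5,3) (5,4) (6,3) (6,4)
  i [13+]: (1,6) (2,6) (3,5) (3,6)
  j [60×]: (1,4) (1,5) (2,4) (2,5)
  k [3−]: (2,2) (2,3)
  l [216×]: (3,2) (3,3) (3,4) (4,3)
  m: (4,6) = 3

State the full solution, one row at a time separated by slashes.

4 5 3 2 1 6 / 3 1 4 5 6 2 / 5 6 2 3 4 1 / 1 2 6 4 5 3 / 6 3 5 1 2 4 / 2 4 1 6 3 5

M is a freebie; hence (4,6) = 3.
Cage g is given, leaving (6,1) = 2.
3 is placed in column 6, so (6,6) = 5.
Row 4 already has 3, which forces (4,3) = 6.
5 is placed in row 6, leaving (6,5) = 3.
Cage h has product 30, leaving (5,3) = 5.
Cage h has product 30, so (5,4) = 1.
Row 6 now contains 3, which forces (6,3) = 1.
Cage h has product 30, so (6,4) = 6.
The 4 cells of cage l must have product 216, so (3,2) = 6.
Column 2 already has 6, leaving (5,2) = 3.
Row 6 now contains 6, leaving (6,2) = 4.
Row 5 now contains 3, which forces (5,1) = 6.
Cage e needs sum 12, which forces (1,2) = 5.
Column 2 already has 5, which forces (2,2) = 1.
Cage b needs product 30, so (4,2) = 2.
Cage k's pair has difference 3, leaving (2,3) = 4.
The 3 cells of cage e must have sum 12, so (1,1) = 4.
Column 3 already has 4, which forces (1,3) = 3.
Row 1 now contains 3, leaving (1,4) = 2.
2 is placed in row 1, leaving (1,5) = 1.
1 is placed in row 1, so (1,6) = 6.
Column 6 now contains 6, so (2,6) = 2.
Column 3 now contains 3; hence (3,3) = 2.
Column 4 already has 2; hence (3,4) = 3.
Row 3 already has 2, which forces (3,5) = 4.
Row 3 now contains 4, so (3,6) = 1.
Column 5 already has 4, so (4,5) = 5.
Column 5 already has 4; hence (5,5) = 2.
Column 6 now contains 2, so (5,6) = 4.
Cage b has product 30, leaving (2,1) = 3.
3 is placed in column 4, so (2,4) = 5.
Column 5 now contains 5; hence (2,5) = 6.
Row 3 now contains 1; hence (3,1) = 5.
5 is placed in row 4, leaving (4,1) = 1.
5 is placed in row 4, which forces (4,4) = 4.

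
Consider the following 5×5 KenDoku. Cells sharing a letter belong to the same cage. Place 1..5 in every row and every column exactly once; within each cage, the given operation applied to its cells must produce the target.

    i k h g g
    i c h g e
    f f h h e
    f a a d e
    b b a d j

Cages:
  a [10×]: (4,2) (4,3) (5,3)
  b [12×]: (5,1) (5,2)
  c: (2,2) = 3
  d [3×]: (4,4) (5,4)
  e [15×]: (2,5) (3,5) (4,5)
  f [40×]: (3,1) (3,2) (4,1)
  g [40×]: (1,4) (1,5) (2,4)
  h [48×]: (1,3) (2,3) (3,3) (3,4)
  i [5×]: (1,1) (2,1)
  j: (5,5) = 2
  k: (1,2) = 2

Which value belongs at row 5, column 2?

Cage k is given, leaving (1,2) = 2.
C is a freebie, leaving (2,2) = 3.
3 is placed in column 2, so (5,2) = 4.
Cage j is a single given cell, which forces (5,5) = 2.
Cage g has product 40, so (2,4) = 2.
4 is placed in column 2, so (3,2) = 5.
Column 4 now contains 2, which forces (3,4) = 4.
Column 2 already has 5; hence (4,2) = 1.
The 3 cells of cage a must have product 10; hence (4,3) = 2.
1 is placed in row 4, leaving (4,4) = 3.
Row 4 already has 3, leaving (4,5) = 5.
4 is placed in row 5, leaving (5,1) = 3.
3 is placed in column 4, so (5,4) = 1.
4 is placed in column 4, which forces (1,4) = 5.
Column 5 already has 5; hence (1,5) = 4.
Column 5 already has 5, so (2,5) = 1.
Row 3 already has 4, leaving (3,1) = 2.
The 3 cells of cage e must have product 15, so (3,5) = 3.
2 is placed in row 4, which forces (4,1) = 4.
Row 5 already has 1, leaving (5,3) = 5.
Row 1 now contains 5; hence (1,1) = 1.
Cage h needs product 48; hence (1,3) = 3.
1 is placed in row 2, leaving (2,1) = 5.
1 is placed in row 2, leaving (2,3) = 4.
Row 3 already has 3, so (3,3) = 1.
Completed grid: 1 2 3 5 4 / 5 3 4 2 1 / 2 5 1 4 3 / 4 1 2 3 5 / 3 4 5 1 2.

4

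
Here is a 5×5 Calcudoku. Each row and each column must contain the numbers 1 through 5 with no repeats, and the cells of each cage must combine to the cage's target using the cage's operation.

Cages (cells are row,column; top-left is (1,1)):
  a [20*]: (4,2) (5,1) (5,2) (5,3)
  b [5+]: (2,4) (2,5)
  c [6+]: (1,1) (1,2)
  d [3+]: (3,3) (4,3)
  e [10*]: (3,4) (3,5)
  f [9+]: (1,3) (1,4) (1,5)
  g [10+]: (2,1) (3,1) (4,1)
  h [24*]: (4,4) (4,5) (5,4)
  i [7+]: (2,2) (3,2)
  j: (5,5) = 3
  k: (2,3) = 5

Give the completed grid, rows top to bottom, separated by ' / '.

4 2 3 1 5 / 2 3 5 4 1 / 3 4 1 5 2 / 5 1 2 3 4 / 1 5 4 2 3

K is a freebie, so (2,3) = 5.
Cage j is a single given cell; hence (5,5) = 3.
Cage h needs product 24, leaving (4,4) = 3.
Cage f needs sum 9, which forces (1,3) = 3.
Row 4 needs a 5, and only (4,1) is open for it.
Cage a needs product 20; hence (5,2) = 5.
Row 2 needs a 2, and only (2,1) is open for it.
Column 1 already has 2, so (1,1) = 4.
Cage c needs two cells with sum 6, so (1,2) = 2.
The 3 cells of cage g must have sum 10; hence (3,1) = 3.
Row 3 now contains 3; hence (3,2) = 4.
2 is placed in column 2, leaving (4,2) = 1.
Row 4 now contains 1, leaving (4,3) = 2.
Row 4 already has 2; hence (4,5) = 4.
4 is placed in column 1, leaving (5,1) = 1.
Row 5 now contains 1, so (5,3) = 4.
Row 5 already has 4, leaving (5,4) = 2.
Column 2 now contains 4, leaving (2,2) = 3.
Cage b's pair has sum 5; hence (2,4) = 4.
Column 5 now contains 4; hence (2,5) = 1.
Column 3 now contains 2, leaving (3,3) = 1.
Column 4 already has 2; hence (3,4) = 5.
Cage e needs two cells with product 10, which forces (3,5) = 2.
Column 4 already has 5; hence (1,4) = 1.
1 is placed in column 5, leaving (1,5) = 5.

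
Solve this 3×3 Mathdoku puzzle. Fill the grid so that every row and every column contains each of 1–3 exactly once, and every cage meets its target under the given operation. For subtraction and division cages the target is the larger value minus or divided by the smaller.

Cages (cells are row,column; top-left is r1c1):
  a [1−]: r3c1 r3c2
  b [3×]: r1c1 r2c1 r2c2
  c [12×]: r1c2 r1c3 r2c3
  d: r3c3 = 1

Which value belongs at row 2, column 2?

1

Cage b needs product 3, which forces r1c1 = 1.
The 3 cells of cage c must have product 12, so r1c2 = 2.
Cage c has product 12, which forces r1c3 = 3.
The 3 cells of cage b must have product 3, so r2c1 = 3.
The 3 cells of cage b must have product 3, leaving r2c2 = 1.
Cage c has product 12, which forces r2c3 = 2.
Column 1 now contains 3, which forces r3c1 = 2.
Column 2 already has 1, so r3c2 = 3.
Cage d is a single given cell; hence r3c3 = 1.
Completed grid: 1 2 3 / 3 1 2 / 2 3 1.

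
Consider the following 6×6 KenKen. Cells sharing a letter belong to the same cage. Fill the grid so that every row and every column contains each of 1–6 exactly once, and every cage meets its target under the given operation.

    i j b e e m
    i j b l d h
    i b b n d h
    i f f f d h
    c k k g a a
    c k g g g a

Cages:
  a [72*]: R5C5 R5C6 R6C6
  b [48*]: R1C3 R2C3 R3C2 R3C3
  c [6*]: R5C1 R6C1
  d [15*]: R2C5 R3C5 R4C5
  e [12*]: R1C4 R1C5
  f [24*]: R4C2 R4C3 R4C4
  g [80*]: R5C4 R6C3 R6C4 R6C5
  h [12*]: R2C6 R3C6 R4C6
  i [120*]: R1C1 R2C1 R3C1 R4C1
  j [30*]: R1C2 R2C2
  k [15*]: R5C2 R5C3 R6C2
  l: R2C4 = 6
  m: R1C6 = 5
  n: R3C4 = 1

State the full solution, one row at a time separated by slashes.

2 6 1 3 4 5 / 4 5 2 6 3 1 / 3 4 6 1 5 2 / 5 2 3 4 1 6 / 1 3 5 2 6 4 / 6 1 4 5 2 3

Cage m is given, leaving R1C6 = 5.
Cage l is given, so R2C4 = 6.
Cage n is given, which forces R3C4 = 1.
Row 1 already has 5, leaving R1C2 = 6.
Row 2 now contains 6, which forces R2C2 = 5.
Cage k has product 15, so R5C3 = 5.
The only place for 5 in column 4 is R6C4.
Column 5 needs a 2, and only R6C5 is open for it.
Cage g has product 80, leaving R5C4 = 2.
Cage g needs product 80, leaving R6C3 = 4.
Cage b has product 48; hence R3C2 = 4.
Cage b needs product 48; hence R3C3 = 6.
Cage f needs product 24, so R4C4 = 4.
Column 4 now contains 4; hence R1C4 = 3.
The two cells of cage e must have product 12, so R1C5 = 4.
Cage i needs product 120; hence R2C1 = 4.
Row 2 now contains 4, so R2C6 = 1.
Column 6 now contains 1, so R4C6 = 6.
Cage a needs product 72, leaving R5C6 = 4.
Column 6 already has 6, leaving R6C6 = 3.
The 4 cells of cage i must have product 120, so R1C1 = 2.
Cage b needs product 48; hence R1C3 = 1.
1 is placed in row 2, so R2C3 = 2.
1 is placed in row 2, so R2C5 = 3.
The 3 cells of cage d must have product 15, leaving R3C5 = 5.
Column 6 now contains 3; hence R3C6 = 2.
Column 3 already has 2; hence R4C3 = 3.
Cage d needs product 15, which forces R4C5 = 1.
Cage k needs product 15, leaving R5C2 = 3.
The 3 cells of cage a must have product 72, leaving R5C5 = 6.
Row 6 now contains 3, so R6C2 = 1.
Row 3 already has 5, which forces R3C1 = 3.
Row 4 now contains 3, so R4C1 = 5.
Row 4 now contains 3, which forces R4C2 = 2.
Row 5 already has 6, leaving R5C1 = 1.
Row 6 already has 1; hence R6C1 = 6.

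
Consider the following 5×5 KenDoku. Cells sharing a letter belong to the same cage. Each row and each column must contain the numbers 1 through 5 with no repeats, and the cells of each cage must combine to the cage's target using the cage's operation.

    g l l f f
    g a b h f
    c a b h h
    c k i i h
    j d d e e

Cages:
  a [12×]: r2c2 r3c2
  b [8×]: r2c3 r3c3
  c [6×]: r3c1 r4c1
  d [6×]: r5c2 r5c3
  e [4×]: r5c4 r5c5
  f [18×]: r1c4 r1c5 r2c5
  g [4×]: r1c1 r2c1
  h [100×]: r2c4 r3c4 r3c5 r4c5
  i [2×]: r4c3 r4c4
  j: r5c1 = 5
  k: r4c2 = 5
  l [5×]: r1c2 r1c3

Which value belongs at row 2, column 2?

4

Cage f needs product 18, so r1c4 = 3.
The 3 cells of cage f must have product 18, leaving r1c5 = 2.
Cage f needs product 18, so r2c5 = 3.
K is a freebie; hence r4c2 = 5.
Cage j is given, leaving r5c1 = 5.
5 is placed in column 2, so r1c2 = 1.
Cage l's pair has product 5, so r1c3 = 5.
Row 2 now contains 3, which forces r2c2 = 4.
Row 2 now contains 4, so r2c3 = 2.
Cage h has product 100, so r2c4 = 5.
Cage a needs two cells with product 12, so r3c2 = 3.
Column 3 now contains 2, which forces r3c3 = 4.
Row 3 already has 4, leaving r3c4 = 1.
The 4 cells of cage h must have product 100, which forces r3c5 = 5.
Column 3 now contains 2, leaving r4c3 = 1.
1 is placed in column 4, leaving r4c4 = 2.
Row 4 now contains 1, so r4c5 = 4.
Column 2 now contains 3, so r5c2 = 2.
Column 3 now contains 2, so r5c3 = 3.
1 is placed in column 4, so r5c4 = 4.
Column 5 already has 4, leaving r5c5 = 1.
Row 1 now contains 1; hence r1c1 = 4.
Row 2 now contains 4, so r2c1 = 1.
Row 3 now contains 3, so r3c1 = 2.
Row 4 already has 2; hence r4c1 = 3.
The full grid is 4 1 5 3 2 / 1 4 2 5 3 / 2 3 4 1 5 / 3 5 1 2 4 / 5 2 3 4 1.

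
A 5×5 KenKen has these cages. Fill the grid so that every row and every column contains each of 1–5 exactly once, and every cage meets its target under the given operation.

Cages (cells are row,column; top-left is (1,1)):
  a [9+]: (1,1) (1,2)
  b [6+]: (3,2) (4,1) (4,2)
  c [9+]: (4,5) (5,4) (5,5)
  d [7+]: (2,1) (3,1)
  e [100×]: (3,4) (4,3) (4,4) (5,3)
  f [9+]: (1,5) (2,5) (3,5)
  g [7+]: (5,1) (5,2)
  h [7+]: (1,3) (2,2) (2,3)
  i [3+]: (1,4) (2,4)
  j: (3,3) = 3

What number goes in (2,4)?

J is a freebie, leaving (3,3) = 3.
Row 1 needs a 3, and only (1,5) is open for it.
Row 2 needs a 3, and only (2,1) is open for it.
Cage d's pair has sum 7, leaving (3,1) = 4.
4 is placed in column 1, leaving (1,1) = 5.
Cage a's pair has sum 9, so (1,2) = 4.
4 is placed in column 2; hence (4,2) = 3.
Column 1 already has 5; hence (5,1) = 2.
Row 5 already has 2, which forces (5,2) = 5.
Cage b has sum 6, so (3,2) = 2.
Cage e needs product 100, which forces (3,4) = 5.
Row 3 now contains 5, leaving (3,5) = 1.
Column 1 now contains 2, so (4,1) = 1.
Cage e has product 100, leaving (4,3) = 5.
Row 4 already has 1, leaving (4,4) = 4.
Row 4 now contains 4, leaving (4,5) = 2.
Column 4 now contains 4; hence (5,4) = 3.
Column 5 now contains 1, which forces (5,5) = 4.
The 3 cells of cage h must have sum 7, so (1,3) = 2.
2 is placed in row 1, leaving (1,4) = 1.
2 is placed in column 2, so (2,2) = 1.
Column 3 now contains 5, leaving (2,3) = 4.
Column 4 now contains 1, which forces (2,4) = 2.
Column 5 now contains 4, which forces (2,5) = 5.
Row 5 now contains 4; hence (5,3) = 1.
The full grid is 5 4 2 1 3 / 3 1 4 2 5 / 4 2 3 5 1 / 1 3 5 4 2 / 2 5 1 3 4.

2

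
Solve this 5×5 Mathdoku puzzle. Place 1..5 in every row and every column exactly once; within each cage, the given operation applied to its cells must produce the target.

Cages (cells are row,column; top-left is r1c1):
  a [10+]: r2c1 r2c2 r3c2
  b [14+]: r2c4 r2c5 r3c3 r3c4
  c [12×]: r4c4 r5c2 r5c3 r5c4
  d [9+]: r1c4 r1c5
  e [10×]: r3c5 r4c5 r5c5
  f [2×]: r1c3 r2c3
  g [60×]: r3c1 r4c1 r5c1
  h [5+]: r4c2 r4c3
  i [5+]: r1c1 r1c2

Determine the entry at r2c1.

In column 3, 5 can only go at r3c3, so r3c3 = 5.
In column 2, 5 can only go at r2c2, so r2c2 = 5.
The only place for 5 in column 4 is r1c4.
5 is placed in row 1, which forces r1c5 = 4.
The only place for 1 in row 1 is r1c3.
Column 3 now contains 1, so r2c3 = 2.
2 is placed in row 2; hence r2c5 = 3.
3 is placed in row 2, which forces r2c4 = 4.
Cage b has sum 14, leaving r3c4 = 2.
2 is placed in row 3, so r3c5 = 1.
Column 4 now contains 2, which forces r4c4 = 1.
Column 4 now contains 1, which forces r5c4 = 3.
Row 2 now contains 4; hence r2c1 = 1.
Row 3 already has 1, which forces r3c2 = 4.
Row 4 now contains 1; hence r4c2 = 2.
Cage h needs two cells with sum 5; hence r4c3 = 3.
Row 4 now contains 2, so r4c5 = 5.
Cage c has product 12, leaving r5c2 = 1.
Row 5 now contains 3, leaving r5c3 = 4.
Column 5 now contains 5, leaving r5c5 = 2.
The two cells of cage i must have sum 5, which forces r1c1 = 2.
Column 2 now contains 2, leaving r1c2 = 3.
Row 3 now contains 4; hence r3c1 = 3.
5 is placed in row 4, so r4c1 = 4.
Row 5 already has 4; hence r5c1 = 5.
Completed grid: 2 3 1 5 4 / 1 5 2 4 3 / 3 4 5 2 1 / 4 2 3 1 5 / 5 1 4 3 2.

1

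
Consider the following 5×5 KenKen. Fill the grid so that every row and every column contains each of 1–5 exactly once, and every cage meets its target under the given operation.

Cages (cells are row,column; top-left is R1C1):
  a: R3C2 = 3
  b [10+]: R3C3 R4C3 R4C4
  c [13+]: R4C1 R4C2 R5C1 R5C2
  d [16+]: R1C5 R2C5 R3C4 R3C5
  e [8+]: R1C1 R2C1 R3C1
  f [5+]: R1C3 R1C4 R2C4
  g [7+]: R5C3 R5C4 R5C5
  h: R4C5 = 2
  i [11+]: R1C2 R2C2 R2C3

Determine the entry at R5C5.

Cage a is a single given cell; hence R3C2 = 3.
Cage h is a single given cell; hence R4C5 = 2.
Cage d has sum 16, which forces R3C4 = 4.
The 4 cells of cage d must have sum 16, which forces R3C5 = 5.
Row 5 needs a 3, and only R5C1 is open for it.
The only place for 3 in row 2 is R2C5.
Column 5 now contains 3, which forces R1C5 = 4.
Column 5 already has 4, so R5C5 = 1.
The 3 cells of cage g must have sum 7, leaving R5C3 = 4.
Row 5 now contains 1; hence R5C4 = 2.
The 3 cells of cage f must have sum 5, which forces R1C3 = 1.
Cage f needs sum 5; hence R1C4 = 3.
2 is placed in column 4; hence R2C4 = 1.
Cage b has sum 10, so R3C3 = 2.
Column 4 already has 3, so R4C4 = 5.
Row 5 already has 4, so R5C2 = 5.
5 is placed in column 2, leaving R1C2 = 2.
1 is placed in row 2, so R2C2 = 4.
Column 3 now contains 2, which forces R2C3 = 5.
2 is placed in row 3, so R3C1 = 1.
1 is placed in column 1; hence R4C1 = 4.
4 is placed in column 2, leaving R4C2 = 1.
Row 4 already has 5; hence R4C3 = 3.
Row 1 already has 2, so R1C1 = 5.
Row 2 already has 5; hence R2C1 = 2.
The full grid is 5 2 1 3 4 / 2 4 5 1 3 / 1 3 2 4 5 / 4 1 3 5 2 / 3 5 4 2 1.

1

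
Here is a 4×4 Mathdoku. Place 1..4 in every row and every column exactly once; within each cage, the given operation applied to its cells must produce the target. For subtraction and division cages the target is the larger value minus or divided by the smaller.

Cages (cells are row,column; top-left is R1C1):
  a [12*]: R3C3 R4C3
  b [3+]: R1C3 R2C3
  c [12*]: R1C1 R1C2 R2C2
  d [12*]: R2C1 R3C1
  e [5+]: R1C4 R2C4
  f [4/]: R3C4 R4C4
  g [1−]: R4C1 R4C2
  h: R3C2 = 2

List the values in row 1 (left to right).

1 4 2 3

H is a freebie, leaving R3C2 = 2.
In row 3, 1 can only go at R3C4, so R3C4 = 1.
1 is placed in column 4; hence R4C4 = 4.
Cage a needs two cells with product 12, leaving R3C3 = 4.
Cage g's pair has difference 1, leaving R4C1 = 2.
Row 4 already has 4, leaving R4C3 = 3.
Cage d needs two cells with product 12; hence R2C1 = 4.
4 is placed in row 3, so R3C1 = 3.
Row 4 now contains 3, which forces R4C2 = 1.
3 is placed in column 1, which forces R1C1 = 1.
Cage c has product 12, so R1C2 = 4.
Row 1 already has 1; hence R1C3 = 2.
Row 1 already has 2, which forces R1C4 = 3.
Column 2 already has 1, so R2C2 = 3.
Column 3 already has 2, leaving R2C3 = 1.
Column 4 now contains 3, leaving R2C4 = 2.
The full grid is 1 4 2 3 / 4 3 1 2 / 3 2 4 1 / 2 1 3 4.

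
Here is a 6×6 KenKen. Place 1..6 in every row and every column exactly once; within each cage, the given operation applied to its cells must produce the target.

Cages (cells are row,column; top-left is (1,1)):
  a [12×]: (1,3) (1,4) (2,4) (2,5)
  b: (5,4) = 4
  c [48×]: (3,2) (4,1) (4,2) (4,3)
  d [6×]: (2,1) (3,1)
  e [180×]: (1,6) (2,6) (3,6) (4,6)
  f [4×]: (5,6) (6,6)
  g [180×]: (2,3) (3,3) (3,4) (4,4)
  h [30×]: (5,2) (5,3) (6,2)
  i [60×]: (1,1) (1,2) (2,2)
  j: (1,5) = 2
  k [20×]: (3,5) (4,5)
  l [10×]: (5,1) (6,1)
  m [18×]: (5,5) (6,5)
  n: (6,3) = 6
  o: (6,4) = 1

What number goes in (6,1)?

Cage j is a single given cell, leaving (1,5) = 2.
Cage b is given, which forces (5,4) = 4.
Row 5 already has 4, so (5,6) = 1.
Cage n is a single given cell; hence (6,3) = 6.
Cage o is a single given cell, which forces (6,4) = 1.
Row 6 now contains 6, leaving (6,5) = 3.
Column 6 already has 1, so (6,6) = 4.
The 4 cells of cage a must have product 12, so (1,3) = 1.
Cage a has product 12, which forces (1,4) = 6.
Cage a has product 12, which forces (2,4) = 2.
The 4 cells of cage a must have product 12, leaving (2,5) = 1.
Column 5 now contains 3; hence (5,5) = 6.
The only place for 5 in column 3 is (5,3).
Row 5 already has 5, which forces (5,1) = 2.
Cage h needs product 30; hence (5,2) = 3.
Cage l needs two cells with product 10, leaving (6,1) = 5.
The 3 cells of cage h must have product 30; hence (6,2) = 2.
Cage i needs product 60, which forces (1,1) = 3.
3 is placed in row 1; hence (1,6) = 5.
The two cells of cage d must have product 6, so (2,1) = 6.
Row 2 now contains 6; hence (2,6) = 3.
2 is placed in column 1, leaving (3,1) = 1.
Column 1 already has 1, which forces (4,1) = 4.
Row 4 now contains 4, which forces (4,5) = 5.
5 is placed in row 1, so (1,2) = 4.
The 3 cells of cage i must have product 60, leaving (2,2) = 5.
3 is placed in row 2; hence (2,3) = 4.
Column 2 now contains 4; hence (3,2) = 6.
Cage g needs product 180, leaving (3,3) = 3.
Cage g has product 180, which forces (3,4) = 5.
5 is placed in column 5, leaving (3,5) = 4.
Row 3 already has 6, so (3,6) = 2.
Cage c has product 48, so (4,2) = 1.
Column 3 now contains 3, so (4,3) = 2.
Row 4 already has 5, so (4,4) = 3.
Column 6 already has 2; hence (4,6) = 6.
Filled in: 3 4 1 6 2 5 / 6 5 4 2 1 3 / 1 6 3 5 4 2 / 4 1 2 3 5 6 / 2 3 5 4 6 1 / 5 2 6 1 3 4.

5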